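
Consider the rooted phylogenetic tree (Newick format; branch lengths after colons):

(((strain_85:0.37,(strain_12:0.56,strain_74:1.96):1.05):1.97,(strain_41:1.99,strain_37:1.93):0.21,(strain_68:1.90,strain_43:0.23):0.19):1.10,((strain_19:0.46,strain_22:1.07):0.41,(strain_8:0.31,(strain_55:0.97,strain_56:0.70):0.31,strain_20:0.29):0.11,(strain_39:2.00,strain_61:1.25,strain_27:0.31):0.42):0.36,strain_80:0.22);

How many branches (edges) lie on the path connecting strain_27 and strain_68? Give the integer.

6

The MRCA of strain_27 and strain_68 is the root of the tree.
From strain_27 up to that node: 3 branches. From strain_68 up to the same node: 3 branches. Total: 3 + 3 = 6.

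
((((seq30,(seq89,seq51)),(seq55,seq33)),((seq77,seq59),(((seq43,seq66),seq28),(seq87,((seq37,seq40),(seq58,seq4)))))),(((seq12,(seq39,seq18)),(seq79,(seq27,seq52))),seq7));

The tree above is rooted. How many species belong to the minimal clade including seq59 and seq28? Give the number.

10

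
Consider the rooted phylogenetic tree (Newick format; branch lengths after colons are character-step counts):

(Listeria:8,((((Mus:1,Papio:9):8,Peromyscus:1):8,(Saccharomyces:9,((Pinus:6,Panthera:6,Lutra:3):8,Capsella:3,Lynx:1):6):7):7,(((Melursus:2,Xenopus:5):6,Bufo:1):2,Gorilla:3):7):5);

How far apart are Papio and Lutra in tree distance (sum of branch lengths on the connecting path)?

The path runs Papio → … → MRCA → … → Lutra; the MRCA is the node subtending (((Mus,Papio),Peromyscus),(Saccharomyces,((Pinus,Panthera,Lutra),Capsella,Lynx))).
Branch lengths along that path: 9 + 8 + 8 + 7 + 6 + 8 + 3 = 49.

49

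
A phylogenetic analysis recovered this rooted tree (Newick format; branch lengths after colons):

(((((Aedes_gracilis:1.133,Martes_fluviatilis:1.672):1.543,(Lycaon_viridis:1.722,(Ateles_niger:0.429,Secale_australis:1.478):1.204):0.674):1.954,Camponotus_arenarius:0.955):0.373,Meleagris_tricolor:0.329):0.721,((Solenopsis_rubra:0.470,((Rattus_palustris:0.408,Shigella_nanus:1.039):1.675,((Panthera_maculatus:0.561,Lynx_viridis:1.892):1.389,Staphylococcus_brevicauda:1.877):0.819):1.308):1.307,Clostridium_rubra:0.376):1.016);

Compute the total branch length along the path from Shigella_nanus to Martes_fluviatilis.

The path runs Shigella_nanus → … → MRCA → … → Martes_fluviatilis; the MRCA is the root of the tree.
Branch lengths along that path: 1.039 + 1.675 + 1.308 + 1.307 + 1.016 + 0.721 + 0.373 + 1.954 + 1.543 + 1.672 = 12.608.

12.608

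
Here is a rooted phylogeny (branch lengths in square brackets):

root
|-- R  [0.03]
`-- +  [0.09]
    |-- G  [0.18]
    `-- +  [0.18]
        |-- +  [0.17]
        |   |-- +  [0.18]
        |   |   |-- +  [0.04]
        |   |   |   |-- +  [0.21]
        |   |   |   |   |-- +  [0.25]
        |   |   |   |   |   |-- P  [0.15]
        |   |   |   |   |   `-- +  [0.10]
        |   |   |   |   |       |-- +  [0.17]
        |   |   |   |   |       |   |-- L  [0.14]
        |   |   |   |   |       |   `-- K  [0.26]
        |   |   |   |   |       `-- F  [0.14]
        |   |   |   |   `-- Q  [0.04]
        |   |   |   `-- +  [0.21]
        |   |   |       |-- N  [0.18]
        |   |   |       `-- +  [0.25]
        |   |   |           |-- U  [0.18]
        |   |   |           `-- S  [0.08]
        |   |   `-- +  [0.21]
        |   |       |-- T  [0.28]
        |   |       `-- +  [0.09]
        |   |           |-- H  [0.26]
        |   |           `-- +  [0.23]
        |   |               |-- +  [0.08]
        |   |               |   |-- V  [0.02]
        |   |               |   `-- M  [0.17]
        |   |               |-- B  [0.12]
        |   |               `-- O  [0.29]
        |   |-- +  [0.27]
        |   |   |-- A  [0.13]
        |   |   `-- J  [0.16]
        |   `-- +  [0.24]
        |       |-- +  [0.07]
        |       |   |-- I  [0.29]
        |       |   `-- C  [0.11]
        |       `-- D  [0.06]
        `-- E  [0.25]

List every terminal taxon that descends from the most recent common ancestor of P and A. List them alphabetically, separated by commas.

Tracing P: it sits inside (P,((L,K),F)).
Tracing A: it sits inside (A,J).
The smallest clade enclosing both is (((((P,((L,K),F)),Q),(N,(U,S))),(T,(H,((V,M),B,O)))),(A,J),((I,C),D)); the answer is its 19 terminal taxa in alphabetical order.

A, B, C, D, F, H, I, J, K, L, M, N, O, P, Q, S, T, U, V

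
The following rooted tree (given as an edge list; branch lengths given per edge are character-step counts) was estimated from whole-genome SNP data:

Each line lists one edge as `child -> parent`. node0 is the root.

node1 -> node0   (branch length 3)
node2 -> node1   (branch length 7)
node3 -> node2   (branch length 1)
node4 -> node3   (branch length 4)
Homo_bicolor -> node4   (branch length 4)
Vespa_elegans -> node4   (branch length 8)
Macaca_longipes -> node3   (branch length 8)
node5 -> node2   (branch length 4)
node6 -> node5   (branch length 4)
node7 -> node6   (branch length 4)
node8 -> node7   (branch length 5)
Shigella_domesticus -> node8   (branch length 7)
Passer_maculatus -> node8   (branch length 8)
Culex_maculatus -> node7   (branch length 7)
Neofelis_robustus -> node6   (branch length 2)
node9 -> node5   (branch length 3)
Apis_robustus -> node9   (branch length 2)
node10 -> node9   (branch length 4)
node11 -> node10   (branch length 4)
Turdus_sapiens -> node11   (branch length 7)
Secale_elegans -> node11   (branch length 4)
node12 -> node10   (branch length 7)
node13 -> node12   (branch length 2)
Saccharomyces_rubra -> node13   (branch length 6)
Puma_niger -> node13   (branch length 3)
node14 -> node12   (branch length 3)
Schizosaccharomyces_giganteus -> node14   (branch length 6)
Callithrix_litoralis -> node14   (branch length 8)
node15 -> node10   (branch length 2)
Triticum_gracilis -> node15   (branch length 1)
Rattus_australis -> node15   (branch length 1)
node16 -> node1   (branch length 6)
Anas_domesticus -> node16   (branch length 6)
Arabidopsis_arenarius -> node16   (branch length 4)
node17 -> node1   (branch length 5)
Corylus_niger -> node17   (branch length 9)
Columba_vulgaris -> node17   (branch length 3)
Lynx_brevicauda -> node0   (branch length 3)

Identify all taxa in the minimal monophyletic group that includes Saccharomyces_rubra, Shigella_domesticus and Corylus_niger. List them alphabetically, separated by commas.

Anas_domesticus, Apis_robustus, Arabidopsis_arenarius, Callithrix_litoralis, Columba_vulgaris, Corylus_niger, Culex_maculatus, Homo_bicolor, Macaca_longipes, Neofelis_robustus, Passer_maculatus, Puma_niger, Rattus_australis, Saccharomyces_rubra, Schizosaccharomyces_giganteus, Secale_elegans, Shigella_domesticus, Triticum_gracilis, Turdus_sapiens, Vespa_elegans

Tracing Saccharomyces_rubra: it sits inside (Saccharomyces_rubra,Puma_niger).
Tracing Shigella_domesticus: it sits inside (Shigella_domesticus,Passer_maculatus).
Tracing Corylus_niger: it sits inside (Corylus_niger,Columba_vulgaris).
The smallest clade enclosing all 3 is ((((Homo_bicolor,Vespa_elegans),Macaca_longipes),((((Shigella_domesticus,Passer_maculatus),Culex_maculatus),Neofelis_robustus),(Apis_robustus,((Turdus_sapiens,Secale_elegans),((Saccharomyces_rubra,Puma_niger),(Schizosaccharomyces_giganteus,Callithrix_litoralis)),(Triticum_gracilis,Rattus_australis))))),(Anas_domesticus,Arabidopsis_arenarius),(Corylus_niger,Columba_vulgaris)); the answer is its 20 terminal taxa in alphabetical order.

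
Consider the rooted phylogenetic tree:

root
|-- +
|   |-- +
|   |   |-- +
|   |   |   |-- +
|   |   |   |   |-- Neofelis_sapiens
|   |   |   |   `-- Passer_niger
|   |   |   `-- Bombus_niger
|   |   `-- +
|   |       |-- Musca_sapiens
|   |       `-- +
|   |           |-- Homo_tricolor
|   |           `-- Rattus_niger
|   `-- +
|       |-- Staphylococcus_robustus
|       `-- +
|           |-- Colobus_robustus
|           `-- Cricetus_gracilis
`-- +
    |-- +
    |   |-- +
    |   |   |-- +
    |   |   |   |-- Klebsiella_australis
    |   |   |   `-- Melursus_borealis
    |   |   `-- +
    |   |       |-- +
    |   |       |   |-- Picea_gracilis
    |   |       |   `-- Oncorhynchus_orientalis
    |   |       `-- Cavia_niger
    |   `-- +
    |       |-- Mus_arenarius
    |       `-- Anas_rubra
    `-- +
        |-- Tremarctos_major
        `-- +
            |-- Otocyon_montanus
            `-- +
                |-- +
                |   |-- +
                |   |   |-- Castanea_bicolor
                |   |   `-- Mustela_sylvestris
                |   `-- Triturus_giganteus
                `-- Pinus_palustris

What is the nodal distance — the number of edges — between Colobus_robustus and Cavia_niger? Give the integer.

9

The MRCA of Colobus_robustus and Cavia_niger is the root of the tree.
From Colobus_robustus up to that node: 4 branches. From Cavia_niger up to the same node: 5 branches. Total: 4 + 5 = 9.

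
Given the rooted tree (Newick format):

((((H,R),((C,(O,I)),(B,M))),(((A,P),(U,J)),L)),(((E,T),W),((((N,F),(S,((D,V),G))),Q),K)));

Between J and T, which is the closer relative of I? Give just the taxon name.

The MRCA of I and J subtends (((H,R),((C,(O,I)),(B,M))),(((A,P),(U,J)),L)) (12 taxa).
The MRCA of I and T is the root, subtending the entire tree (23 taxa).
The first is nested inside the second, so I shares a more recent common ancestor with J.

J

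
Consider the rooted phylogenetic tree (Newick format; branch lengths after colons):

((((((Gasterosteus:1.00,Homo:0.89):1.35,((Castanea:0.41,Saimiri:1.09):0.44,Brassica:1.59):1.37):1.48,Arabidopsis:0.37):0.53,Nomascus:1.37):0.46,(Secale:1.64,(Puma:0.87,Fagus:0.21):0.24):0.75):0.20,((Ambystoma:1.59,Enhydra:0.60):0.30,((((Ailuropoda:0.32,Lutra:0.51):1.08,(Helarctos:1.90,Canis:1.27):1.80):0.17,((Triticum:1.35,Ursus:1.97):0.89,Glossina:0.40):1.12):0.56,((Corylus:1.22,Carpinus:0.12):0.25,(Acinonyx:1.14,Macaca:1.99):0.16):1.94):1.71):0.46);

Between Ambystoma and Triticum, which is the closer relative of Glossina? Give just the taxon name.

The MRCA of Glossina and Triticum subtends ((Triticum,Ursus),Glossina) (3 taxa).
The MRCA of Glossina and Ambystoma subtends ((Ambystoma,Enhydra),((((Ailuropoda,Lutra),(Helarctos,Canis)),((Triticum,Ursus),Glossina)),((Corylus,Carpinus),(Acinonyx,Macaca)))) (13 taxa).
The first is nested inside the second, so Glossina shares a more recent common ancestor with Triticum.

Triticum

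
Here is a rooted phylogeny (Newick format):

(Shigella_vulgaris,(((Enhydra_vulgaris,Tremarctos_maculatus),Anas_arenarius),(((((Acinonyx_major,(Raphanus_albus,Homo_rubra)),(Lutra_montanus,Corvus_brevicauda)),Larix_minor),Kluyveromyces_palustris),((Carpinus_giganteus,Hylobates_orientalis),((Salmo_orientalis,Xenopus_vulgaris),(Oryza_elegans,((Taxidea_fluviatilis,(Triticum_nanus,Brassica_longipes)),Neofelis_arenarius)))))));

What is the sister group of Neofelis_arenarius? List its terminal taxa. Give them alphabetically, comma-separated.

Neofelis_arenarius attaches to the tree at the node subtending ((Taxidea_fluviatilis,(Triticum_nanus,Brassica_longipes)),Neofelis_arenarius).
The other lineage descending from that same node — the sister group — is (Taxidea_fluviatilis,(Triticum_nanus,Brassica_longipes)); its 3 tips in alphabetical order are the answer.

Brassica_longipes, Taxidea_fluviatilis, Triticum_nanus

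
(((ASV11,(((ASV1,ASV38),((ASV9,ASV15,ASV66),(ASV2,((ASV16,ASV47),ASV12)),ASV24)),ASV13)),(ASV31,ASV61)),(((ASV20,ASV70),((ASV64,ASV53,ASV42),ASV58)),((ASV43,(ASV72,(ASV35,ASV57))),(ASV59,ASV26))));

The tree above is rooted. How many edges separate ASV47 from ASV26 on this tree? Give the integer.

13

The MRCA of ASV47 and ASV26 is the root of the tree.
From ASV47 up to that node: 9 branches. From ASV26 up to the same node: 4 branches. Total: 9 + 4 = 13.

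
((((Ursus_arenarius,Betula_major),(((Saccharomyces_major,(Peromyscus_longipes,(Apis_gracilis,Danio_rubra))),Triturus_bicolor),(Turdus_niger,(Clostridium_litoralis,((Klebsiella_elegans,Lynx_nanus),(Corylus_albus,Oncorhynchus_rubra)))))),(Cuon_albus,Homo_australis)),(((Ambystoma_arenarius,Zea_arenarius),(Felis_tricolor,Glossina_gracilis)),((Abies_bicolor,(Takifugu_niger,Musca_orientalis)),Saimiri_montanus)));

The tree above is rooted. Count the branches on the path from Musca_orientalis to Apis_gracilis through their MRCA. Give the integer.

13

The MRCA of Musca_orientalis and Apis_gracilis is the root of the tree.
From Musca_orientalis up to that node: 5 branches. From Apis_gracilis up to the same node: 8 branches. Total: 5 + 8 = 13.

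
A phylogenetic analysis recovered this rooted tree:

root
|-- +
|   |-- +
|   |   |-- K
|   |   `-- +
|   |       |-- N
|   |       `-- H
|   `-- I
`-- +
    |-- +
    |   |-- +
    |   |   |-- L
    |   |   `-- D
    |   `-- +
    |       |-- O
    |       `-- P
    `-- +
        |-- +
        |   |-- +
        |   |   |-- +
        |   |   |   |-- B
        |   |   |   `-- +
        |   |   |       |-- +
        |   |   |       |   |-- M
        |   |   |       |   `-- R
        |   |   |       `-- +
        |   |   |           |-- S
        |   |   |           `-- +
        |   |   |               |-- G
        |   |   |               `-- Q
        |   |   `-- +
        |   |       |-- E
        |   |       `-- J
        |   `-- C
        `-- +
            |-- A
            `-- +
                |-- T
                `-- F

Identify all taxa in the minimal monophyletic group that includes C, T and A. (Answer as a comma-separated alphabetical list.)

Tracing C: it sits inside (((B,((M,R),(S,(G,Q)))),(E,J)),C).
Tracing T: it sits inside (T,F).
Tracing A: it sits inside (A,(T,F)).
The smallest clade enclosing all 3 is ((((B,((M,R),(S,(G,Q)))),(E,J)),C),(A,(T,F))); the answer is its 12 terminal taxa in alphabetical order.

A, B, C, E, F, G, J, M, Q, R, S, T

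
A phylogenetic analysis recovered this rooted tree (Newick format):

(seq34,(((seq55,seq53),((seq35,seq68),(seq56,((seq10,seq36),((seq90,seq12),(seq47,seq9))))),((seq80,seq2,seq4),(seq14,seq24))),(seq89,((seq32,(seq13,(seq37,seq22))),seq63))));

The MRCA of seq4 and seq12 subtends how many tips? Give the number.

16

The MRCA of seq4 and seq12 is the node subtending ((seq55,seq53),((seq35,seq68),(seq56,((seq10,seq36),((seq90,seq12),(seq47,seq9))))),((seq80,seq2,seq4),(seq14,seq24))).
That clade contains 16 terminal taxa: seq10, seq12, seq14, seq2, seq24, seq35, seq36, seq4, seq47, seq53, seq55, seq56, seq68, seq80, seq9, seq90.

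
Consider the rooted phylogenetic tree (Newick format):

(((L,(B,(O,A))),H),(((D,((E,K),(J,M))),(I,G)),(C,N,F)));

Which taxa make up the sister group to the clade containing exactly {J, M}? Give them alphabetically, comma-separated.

The clade containing exactly {J, M} attaches to the tree at the node subtending ((E,K),(J,M)).
The other lineage descending from that same node — the sister group — is (E,K); its 2 tips in alphabetical order are the answer.

E, K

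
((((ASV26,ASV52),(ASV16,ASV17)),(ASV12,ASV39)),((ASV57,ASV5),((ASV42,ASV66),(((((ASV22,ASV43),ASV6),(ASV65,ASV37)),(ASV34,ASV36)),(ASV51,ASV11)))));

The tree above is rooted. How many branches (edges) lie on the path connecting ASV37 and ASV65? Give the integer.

2

The MRCA of ASV37 and ASV65 is the node subtending (ASV65,ASV37).
From ASV37 up to that node: 1 branch. From ASV65 up to the same node: 1 branch. Total: 1 + 1 = 2.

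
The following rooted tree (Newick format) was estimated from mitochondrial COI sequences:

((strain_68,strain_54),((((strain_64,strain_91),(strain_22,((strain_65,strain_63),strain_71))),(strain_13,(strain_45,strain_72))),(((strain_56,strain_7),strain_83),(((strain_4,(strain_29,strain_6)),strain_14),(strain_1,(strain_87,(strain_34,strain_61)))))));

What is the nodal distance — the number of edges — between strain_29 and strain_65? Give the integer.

12

The MRCA of strain_29 and strain_65 is the node subtending ((((strain_64,strain_91),(strain_22,((strain_65,strain_63),strain_71))),(strain_13,(strain_45,strain_72))),(((strain_56,strain_7),strain_83),(((strain_4,(strain_29,strain_6)),strain_14),(strain_1,(strain_87,(strain_34,strain_61)))))).
From strain_29 up to that node: 6 branches. From strain_65 up to the same node: 6 branches. Total: 6 + 6 = 12.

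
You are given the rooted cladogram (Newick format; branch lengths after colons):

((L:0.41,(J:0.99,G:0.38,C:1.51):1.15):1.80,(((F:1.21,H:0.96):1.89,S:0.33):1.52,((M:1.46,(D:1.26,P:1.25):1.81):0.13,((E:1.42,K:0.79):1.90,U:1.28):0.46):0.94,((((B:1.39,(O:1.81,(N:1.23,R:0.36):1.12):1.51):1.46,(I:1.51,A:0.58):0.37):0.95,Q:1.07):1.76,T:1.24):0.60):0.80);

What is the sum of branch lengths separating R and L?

The path runs R → … → MRCA → … → L; the MRCA is the root of the tree.
Branch lengths along that path: 0.36 + 1.12 + 1.51 + 1.46 + 0.95 + 1.76 + 0.60 + 0.80 + 1.80 + 0.41 = 10.77.

10.77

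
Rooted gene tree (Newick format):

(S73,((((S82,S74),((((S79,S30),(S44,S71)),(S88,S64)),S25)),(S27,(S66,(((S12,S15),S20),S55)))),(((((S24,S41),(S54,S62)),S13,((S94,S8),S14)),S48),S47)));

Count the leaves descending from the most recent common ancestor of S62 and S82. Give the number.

25

The MRCA of S62 and S82 is the node subtending ((((S82,S74),((((S79,S30),(S44,S71)),(S88,S64)),S25)),(S27,(S66,(((S12,S15),S20),S55)))),(((((S24,S41),(S54,S62)),S13,((S94,S8),S14)),S48),S47)).
That clade contains 25 terminal taxa: S12, S13, S14, S15, S20, S24, S25, S27, S30, S41, S44, S47, S48, S54, S55, S62, S64, S66, S71, S74, S79, S8, S82, S88, S94.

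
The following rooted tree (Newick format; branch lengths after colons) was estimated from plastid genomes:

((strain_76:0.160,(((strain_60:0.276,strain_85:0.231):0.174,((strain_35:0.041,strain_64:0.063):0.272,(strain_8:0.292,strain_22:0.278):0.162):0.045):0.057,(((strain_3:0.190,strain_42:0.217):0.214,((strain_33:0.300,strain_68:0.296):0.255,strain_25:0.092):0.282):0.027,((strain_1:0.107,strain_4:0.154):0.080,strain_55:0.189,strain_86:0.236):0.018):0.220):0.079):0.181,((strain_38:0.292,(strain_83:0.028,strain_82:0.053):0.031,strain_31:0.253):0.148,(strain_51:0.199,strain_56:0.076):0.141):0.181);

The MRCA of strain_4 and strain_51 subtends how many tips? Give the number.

The MRCA of strain_4 and strain_51 is the root, so the clade is the entire tree.
That clade contains 22 terminal taxa: strain_1, strain_22, strain_25, strain_3, strain_31, strain_33, strain_35, strain_38, strain_4, strain_42, strain_51, strain_55, strain_56, strain_60, strain_64, strain_68, strain_76, strain_8, strain_82, strain_83, strain_85, strain_86.

22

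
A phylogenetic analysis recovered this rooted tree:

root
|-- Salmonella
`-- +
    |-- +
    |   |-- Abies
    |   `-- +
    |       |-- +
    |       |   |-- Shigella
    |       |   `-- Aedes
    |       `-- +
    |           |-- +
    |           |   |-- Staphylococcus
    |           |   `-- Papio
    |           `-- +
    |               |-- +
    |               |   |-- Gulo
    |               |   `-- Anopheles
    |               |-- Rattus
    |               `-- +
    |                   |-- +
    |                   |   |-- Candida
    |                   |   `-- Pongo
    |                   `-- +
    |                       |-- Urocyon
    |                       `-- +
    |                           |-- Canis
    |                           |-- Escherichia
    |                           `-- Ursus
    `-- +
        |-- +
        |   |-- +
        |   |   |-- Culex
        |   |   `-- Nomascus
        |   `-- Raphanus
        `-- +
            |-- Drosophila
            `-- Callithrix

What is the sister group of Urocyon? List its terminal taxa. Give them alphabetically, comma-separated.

Urocyon attaches to the tree at the node subtending (Urocyon,(Canis,Escherichia,Ursus)).
The other lineage descending from that same node — the sister group — is (Canis,Escherichia,Ursus); its 3 tips in alphabetical order are the answer.

Canis, Escherichia, Ursus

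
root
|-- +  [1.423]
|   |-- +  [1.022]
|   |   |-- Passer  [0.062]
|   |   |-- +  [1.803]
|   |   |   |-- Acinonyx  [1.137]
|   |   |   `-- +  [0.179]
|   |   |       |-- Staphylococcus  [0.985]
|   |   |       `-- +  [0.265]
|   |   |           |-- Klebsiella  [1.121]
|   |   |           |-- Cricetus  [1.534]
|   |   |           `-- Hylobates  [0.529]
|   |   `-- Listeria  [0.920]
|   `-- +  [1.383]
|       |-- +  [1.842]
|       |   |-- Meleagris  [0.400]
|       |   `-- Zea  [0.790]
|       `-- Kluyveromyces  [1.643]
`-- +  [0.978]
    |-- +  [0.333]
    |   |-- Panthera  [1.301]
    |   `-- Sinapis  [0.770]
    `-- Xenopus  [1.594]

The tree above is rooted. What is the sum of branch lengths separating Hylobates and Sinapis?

The path runs Hylobates → … → MRCA → … → Sinapis; the MRCA is the root of the tree.
Branch lengths along that path: 0.529 + 0.265 + 0.179 + 1.803 + 1.022 + 1.423 + 0.978 + 0.333 + 0.770 = 7.302.

7.302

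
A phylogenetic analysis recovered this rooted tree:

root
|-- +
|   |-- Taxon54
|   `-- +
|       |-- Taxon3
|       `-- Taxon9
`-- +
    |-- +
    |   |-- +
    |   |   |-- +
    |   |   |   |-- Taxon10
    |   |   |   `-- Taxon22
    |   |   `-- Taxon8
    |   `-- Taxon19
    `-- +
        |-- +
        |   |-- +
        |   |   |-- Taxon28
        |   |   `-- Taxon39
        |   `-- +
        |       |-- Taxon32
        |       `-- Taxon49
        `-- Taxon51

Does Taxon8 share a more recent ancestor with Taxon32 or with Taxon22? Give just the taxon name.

Taxon22

The MRCA of Taxon8 and Taxon22 subtends ((Taxon10,Taxon22),Taxon8) (3 taxa).
The MRCA of Taxon8 and Taxon32 subtends ((((Taxon10,Taxon22),Taxon8),Taxon19),(((Taxon28,Taxon39),(Taxon32,Taxon49)),Taxon51)) (9 taxa).
The first is nested inside the second, so Taxon8 shares a more recent common ancestor with Taxon22.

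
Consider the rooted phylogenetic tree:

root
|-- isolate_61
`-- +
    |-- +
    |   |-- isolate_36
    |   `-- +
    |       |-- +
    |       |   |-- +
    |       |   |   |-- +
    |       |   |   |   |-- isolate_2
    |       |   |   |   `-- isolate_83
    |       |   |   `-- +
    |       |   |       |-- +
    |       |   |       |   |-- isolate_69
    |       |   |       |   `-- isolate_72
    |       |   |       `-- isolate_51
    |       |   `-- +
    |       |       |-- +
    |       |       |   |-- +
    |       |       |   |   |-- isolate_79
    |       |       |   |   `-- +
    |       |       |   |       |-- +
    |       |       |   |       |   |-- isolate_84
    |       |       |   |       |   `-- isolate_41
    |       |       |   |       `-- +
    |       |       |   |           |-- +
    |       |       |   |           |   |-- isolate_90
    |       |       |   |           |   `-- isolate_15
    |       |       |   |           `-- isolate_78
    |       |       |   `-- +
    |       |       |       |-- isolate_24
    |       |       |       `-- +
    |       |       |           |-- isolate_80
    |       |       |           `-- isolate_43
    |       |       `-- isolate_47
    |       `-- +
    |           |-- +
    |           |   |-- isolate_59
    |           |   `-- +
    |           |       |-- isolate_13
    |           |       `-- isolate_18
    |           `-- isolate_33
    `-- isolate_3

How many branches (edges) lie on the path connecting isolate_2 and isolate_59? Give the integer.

7

The MRCA of isolate_2 and isolate_59 is the node subtending ((((isolate_2,isolate_83),((isolate_69,isolate_72),isolate_51)),(((isolate_79,((isolate_84,isolate_41),((isolate_90,isolate_15),isolate_78))),(isolate_24,(isolate_80,isolate_43))),isolate_47)),((isolate_59,(isolate_13,isolate_18)),isolate_33)).
From isolate_2 up to that node: 4 branches. From isolate_59 up to the same node: 3 branches. Total: 4 + 3 = 7.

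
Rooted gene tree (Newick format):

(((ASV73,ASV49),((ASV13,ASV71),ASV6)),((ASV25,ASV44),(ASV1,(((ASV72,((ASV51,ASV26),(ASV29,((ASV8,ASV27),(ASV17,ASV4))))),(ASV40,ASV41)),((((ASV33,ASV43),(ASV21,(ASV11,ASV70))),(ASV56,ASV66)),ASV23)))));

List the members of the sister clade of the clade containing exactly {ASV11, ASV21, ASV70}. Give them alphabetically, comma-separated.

ASV33, ASV43

The clade containing exactly {ASV11, ASV21, ASV70} attaches to the tree at the node subtending ((ASV33,ASV43),(ASV21,(ASV11,ASV70))).
The other lineage descending from that same node — the sister group — is (ASV33,ASV43); its 2 tips in alphabetical order are the answer.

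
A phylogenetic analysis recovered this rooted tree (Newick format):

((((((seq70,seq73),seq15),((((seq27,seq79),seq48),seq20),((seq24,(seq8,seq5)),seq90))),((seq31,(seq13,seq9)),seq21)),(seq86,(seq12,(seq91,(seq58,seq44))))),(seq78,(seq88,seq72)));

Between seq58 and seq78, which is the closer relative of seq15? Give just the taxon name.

seq58

The MRCA of seq15 and seq58 subtends (((((seq70,seq73),seq15),((((seq27,seq79),seq48),seq20),((seq24,(seq8,seq5)),seq90))),((seq31,(seq13,seq9)),seq21)),(seq86,(seq12,(seq91,(seq58,seq44))))) (20 taxa).
The MRCA of seq15 and seq78 is the root, subtending the entire tree (23 taxa).
The first is nested inside the second, so seq15 shares a more recent common ancestor with seq58.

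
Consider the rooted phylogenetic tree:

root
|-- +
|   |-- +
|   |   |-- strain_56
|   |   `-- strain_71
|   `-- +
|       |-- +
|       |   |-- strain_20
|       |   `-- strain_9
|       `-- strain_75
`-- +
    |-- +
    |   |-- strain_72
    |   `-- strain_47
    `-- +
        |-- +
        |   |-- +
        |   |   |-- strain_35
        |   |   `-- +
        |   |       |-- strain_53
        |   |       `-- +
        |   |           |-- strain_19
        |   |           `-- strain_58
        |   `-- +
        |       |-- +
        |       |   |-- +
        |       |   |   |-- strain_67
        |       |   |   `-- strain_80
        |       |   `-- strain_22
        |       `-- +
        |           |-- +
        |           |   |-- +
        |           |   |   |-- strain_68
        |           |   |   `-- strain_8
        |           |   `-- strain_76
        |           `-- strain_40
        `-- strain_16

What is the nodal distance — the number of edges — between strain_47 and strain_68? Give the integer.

9

The MRCA of strain_47 and strain_68 is the node subtending ((strain_72,strain_47),(((strain_35,(strain_53,(strain_19,strain_58))),(((strain_67,strain_80),strain_22),(((strain_68,strain_8),strain_76),strain_40))),strain_16)).
From strain_47 up to that node: 2 branches. From strain_68 up to the same node: 7 branches. Total: 2 + 7 = 9.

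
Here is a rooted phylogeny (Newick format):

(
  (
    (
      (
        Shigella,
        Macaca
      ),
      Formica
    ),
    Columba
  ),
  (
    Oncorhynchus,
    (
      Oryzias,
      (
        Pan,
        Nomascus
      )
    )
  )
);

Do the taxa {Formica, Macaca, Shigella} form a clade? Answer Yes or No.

The most recent common ancestor of these taxa subtends ((Shigella,Macaca),Formica).
That clade has exactly 3 tips — every listed taxon and nothing else — so the group is monophyletic.

Yes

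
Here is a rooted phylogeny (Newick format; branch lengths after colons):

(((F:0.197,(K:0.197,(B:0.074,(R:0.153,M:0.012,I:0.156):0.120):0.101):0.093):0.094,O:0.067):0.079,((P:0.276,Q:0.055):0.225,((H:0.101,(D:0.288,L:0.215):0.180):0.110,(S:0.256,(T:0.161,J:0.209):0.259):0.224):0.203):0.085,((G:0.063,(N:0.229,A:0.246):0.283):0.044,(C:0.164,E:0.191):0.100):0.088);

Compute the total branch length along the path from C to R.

The path runs C → … → MRCA → … → R; the MRCA is the root of the tree.
Branch lengths along that path: 0.164 + 0.100 + 0.088 + 0.079 + 0.094 + 0.093 + 0.101 + 0.120 + 0.153 = 0.992.

0.992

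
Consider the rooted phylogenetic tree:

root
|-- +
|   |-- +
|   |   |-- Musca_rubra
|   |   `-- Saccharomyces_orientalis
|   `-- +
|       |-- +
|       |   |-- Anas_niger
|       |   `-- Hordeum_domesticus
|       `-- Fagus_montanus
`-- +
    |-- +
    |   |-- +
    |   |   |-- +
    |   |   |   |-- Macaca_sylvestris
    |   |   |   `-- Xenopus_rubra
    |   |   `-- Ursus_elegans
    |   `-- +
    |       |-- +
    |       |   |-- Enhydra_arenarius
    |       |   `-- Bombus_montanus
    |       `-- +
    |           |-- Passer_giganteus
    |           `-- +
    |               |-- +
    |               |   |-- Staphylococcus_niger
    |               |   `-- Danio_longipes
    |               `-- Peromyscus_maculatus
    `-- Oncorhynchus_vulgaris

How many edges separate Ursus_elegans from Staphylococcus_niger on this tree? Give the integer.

7

The MRCA of Ursus_elegans and Staphylococcus_niger is the node subtending (((Macaca_sylvestris,Xenopus_rubra),Ursus_elegans),((Enhydra_arenarius,Bombus_montanus),(Passer_giganteus,((Staphylococcus_niger,Danio_longipes),Peromyscus_maculatus)))).
From Ursus_elegans up to that node: 2 branches. From Staphylococcus_niger up to the same node: 5 branches. Total: 2 + 5 = 7.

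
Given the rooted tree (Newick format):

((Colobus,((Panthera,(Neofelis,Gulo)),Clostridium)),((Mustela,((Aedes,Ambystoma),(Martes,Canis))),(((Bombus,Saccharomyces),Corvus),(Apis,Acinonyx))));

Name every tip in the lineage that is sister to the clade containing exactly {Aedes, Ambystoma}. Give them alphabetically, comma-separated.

The clade containing exactly {Aedes, Ambystoma} attaches to the tree at the node subtending ((Aedes,Ambystoma),(Martes,Canis)).
The other lineage descending from that same node — the sister group — is (Martes,Canis); its 2 tips in alphabetical order are the answer.

Canis, Martes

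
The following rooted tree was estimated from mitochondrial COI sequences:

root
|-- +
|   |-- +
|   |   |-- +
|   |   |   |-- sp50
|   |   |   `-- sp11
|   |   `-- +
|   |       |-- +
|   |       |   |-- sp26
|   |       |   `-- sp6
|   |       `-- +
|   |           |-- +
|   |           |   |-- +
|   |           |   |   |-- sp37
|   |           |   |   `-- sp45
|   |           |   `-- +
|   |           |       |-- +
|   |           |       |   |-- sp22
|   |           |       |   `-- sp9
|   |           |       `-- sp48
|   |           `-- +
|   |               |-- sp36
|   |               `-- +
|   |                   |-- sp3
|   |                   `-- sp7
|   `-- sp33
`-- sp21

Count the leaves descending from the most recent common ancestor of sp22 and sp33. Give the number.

The MRCA of sp22 and sp33 is the node subtending (((sp50,sp11),((sp26,sp6),(((sp37,sp45),((sp22,sp9),sp48)),(sp36,(sp3,sp7))))),sp33).
That clade contains 13 terminal taxa: sp11, sp22, sp26, sp3, sp33, sp36, sp37, sp45, sp48, sp50, sp6, sp7, sp9.

13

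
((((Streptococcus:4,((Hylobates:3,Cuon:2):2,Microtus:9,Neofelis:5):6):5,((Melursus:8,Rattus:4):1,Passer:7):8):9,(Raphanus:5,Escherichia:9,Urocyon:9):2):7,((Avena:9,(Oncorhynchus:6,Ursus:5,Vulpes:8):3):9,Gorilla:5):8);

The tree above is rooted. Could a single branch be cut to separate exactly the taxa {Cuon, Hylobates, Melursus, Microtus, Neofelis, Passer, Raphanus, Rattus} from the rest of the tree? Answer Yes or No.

No

The MRCA of the listed taxa subtends (((Streptococcus,((Hylobates,Cuon),Microtus,Neofelis)),((Melursus,Rattus),Passer)),(Raphanus,Escherichia,Urocyon)).
That clade also contains Escherichia, Streptococcus, Urocyon, which are not in the proposed group, so the group is not monophyletic.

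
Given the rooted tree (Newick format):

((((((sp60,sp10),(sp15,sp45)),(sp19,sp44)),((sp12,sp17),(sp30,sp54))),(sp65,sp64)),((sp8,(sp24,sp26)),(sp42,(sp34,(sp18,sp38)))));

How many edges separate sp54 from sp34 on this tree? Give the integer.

9

The MRCA of sp54 and sp34 is the root of the tree.
From sp54 up to that node: 5 branches. From sp34 up to the same node: 4 branches. Total: 5 + 4 = 9.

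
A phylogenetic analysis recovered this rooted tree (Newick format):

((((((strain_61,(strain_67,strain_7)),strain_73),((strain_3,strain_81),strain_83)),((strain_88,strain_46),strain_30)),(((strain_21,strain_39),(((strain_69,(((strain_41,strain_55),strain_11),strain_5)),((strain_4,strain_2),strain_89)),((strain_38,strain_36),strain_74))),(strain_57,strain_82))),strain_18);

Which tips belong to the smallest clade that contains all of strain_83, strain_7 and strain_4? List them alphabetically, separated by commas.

strain_11, strain_2, strain_21, strain_3, strain_30, strain_36, strain_38, strain_39, strain_4, strain_41, strain_46, strain_5, strain_55, strain_57, strain_61, strain_67, strain_69, strain_7, strain_73, strain_74, strain_81, strain_82, strain_83, strain_88, strain_89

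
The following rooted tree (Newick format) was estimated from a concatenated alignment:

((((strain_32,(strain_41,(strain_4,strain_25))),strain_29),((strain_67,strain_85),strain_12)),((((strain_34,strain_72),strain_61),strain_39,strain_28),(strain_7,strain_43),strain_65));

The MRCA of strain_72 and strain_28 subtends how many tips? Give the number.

5

The MRCA of strain_72 and strain_28 is the node subtending (((strain_34,strain_72),strain_61),strain_39,strain_28).
That clade contains 5 terminal taxa: strain_28, strain_34, strain_39, strain_61, strain_72.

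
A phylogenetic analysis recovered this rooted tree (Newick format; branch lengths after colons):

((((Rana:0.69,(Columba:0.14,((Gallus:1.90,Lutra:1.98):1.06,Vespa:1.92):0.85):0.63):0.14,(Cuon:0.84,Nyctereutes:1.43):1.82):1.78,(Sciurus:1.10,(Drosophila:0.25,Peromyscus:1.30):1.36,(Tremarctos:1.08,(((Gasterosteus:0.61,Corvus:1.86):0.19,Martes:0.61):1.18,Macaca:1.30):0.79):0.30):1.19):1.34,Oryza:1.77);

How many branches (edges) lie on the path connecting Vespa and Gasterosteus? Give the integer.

11

The MRCA of Vespa and Gasterosteus is the node subtending (((Rana,(Columba,((Gallus,Lutra),Vespa))),(Cuon,Nyctereutes)),(Sciurus,(Drosophila,Peromyscus),(Tremarctos,(((Gasterosteus,Corvus),Martes),Macaca)))).
From Vespa up to that node: 5 branches. From Gasterosteus up to the same node: 6 branches. Total: 5 + 6 = 11.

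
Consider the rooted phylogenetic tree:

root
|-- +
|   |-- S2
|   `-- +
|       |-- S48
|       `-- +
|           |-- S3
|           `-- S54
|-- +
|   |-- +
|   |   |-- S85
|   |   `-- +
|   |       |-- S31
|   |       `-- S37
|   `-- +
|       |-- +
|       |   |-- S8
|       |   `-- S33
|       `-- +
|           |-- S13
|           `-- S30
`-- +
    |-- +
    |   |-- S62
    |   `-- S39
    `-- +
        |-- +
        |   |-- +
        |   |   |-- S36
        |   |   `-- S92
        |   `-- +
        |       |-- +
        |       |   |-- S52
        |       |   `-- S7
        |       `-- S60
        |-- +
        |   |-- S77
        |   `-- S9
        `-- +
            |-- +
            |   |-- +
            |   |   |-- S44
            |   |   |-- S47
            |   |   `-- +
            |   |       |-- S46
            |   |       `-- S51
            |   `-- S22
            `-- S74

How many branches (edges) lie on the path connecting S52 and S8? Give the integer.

The MRCA of S52 and S8 is the root of the tree.
From S52 up to that node: 6 branches. From S8 up to the same node: 4 branches. Total: 6 + 4 = 10.

10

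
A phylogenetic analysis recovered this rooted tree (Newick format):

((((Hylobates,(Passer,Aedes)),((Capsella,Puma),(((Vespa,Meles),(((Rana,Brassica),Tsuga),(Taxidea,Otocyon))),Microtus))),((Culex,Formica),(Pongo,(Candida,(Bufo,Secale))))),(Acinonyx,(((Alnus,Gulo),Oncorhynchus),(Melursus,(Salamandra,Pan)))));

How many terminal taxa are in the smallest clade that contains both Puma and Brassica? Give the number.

The MRCA of Puma and Brassica is the node subtending ((Capsella,Puma),(((Vespa,Meles),(((Rana,Brassica),Tsuga),(Taxidea,Otocyon))),Microtus)).
That clade contains 10 terminal taxa: Brassica, Capsella, Meles, Microtus, Otocyon, Puma, Rana, Taxidea, Tsuga, Vespa.

10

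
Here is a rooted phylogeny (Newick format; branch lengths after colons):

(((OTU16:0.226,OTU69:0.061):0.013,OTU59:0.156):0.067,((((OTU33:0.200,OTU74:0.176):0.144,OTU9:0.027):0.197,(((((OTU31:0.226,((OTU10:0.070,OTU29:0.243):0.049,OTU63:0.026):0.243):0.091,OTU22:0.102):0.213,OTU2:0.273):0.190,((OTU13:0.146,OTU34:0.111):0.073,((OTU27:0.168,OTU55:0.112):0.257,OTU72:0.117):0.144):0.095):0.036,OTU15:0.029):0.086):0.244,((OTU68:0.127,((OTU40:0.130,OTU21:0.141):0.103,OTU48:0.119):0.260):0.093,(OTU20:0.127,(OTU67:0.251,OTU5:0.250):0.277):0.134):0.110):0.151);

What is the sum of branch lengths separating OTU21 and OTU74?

1.468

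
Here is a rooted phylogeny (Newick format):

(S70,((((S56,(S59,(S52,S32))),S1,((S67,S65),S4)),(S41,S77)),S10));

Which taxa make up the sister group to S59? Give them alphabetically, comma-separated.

S32, S52

S59 attaches to the tree at the node subtending (S59,(S52,S32)).
The other lineage descending from that same node — the sister group — is (S52,S32); its 2 tips in alphabetical order are the answer.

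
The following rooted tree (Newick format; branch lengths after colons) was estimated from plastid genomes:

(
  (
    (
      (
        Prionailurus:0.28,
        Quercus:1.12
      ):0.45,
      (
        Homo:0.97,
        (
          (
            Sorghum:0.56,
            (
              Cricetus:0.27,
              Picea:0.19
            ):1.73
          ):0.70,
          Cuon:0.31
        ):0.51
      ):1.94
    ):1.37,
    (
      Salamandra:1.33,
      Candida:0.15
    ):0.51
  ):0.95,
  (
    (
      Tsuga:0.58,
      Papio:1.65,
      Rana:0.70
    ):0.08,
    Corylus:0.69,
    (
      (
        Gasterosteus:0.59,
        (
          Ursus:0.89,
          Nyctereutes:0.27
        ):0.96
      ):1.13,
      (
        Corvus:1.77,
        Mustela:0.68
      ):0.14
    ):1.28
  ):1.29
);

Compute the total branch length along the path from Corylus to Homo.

7.21

The path runs Corylus → … → MRCA → … → Homo; the MRCA is the root of the tree.
Branch lengths along that path: 0.69 + 1.29 + 0.95 + 1.37 + 1.94 + 0.97 = 7.21.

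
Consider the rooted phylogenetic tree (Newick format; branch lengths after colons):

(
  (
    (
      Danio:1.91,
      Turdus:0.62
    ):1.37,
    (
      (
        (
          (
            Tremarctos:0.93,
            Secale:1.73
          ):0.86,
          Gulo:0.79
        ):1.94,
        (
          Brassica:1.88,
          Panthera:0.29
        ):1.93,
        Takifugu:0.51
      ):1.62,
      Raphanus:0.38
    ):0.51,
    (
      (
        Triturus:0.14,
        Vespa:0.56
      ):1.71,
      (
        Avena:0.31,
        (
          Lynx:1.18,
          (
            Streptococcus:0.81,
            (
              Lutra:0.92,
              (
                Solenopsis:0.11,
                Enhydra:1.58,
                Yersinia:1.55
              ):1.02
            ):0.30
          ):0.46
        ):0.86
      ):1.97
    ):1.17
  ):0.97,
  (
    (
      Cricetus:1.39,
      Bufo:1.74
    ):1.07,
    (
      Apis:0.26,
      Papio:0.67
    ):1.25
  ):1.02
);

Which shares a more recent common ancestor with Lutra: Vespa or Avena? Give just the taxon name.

Avena

The MRCA of Lutra and Avena subtends (Avena,(Lynx,(Streptococcus,(Lutra,(Solenopsis,Enhydra,Yersinia))))) (7 taxa).
The MRCA of Lutra and Vespa subtends ((Triturus,Vespa),(Avena,(Lynx,(Streptococcus,(Lutra,(Solenopsis,Enhydra,Yersinia)))))) (9 taxa).
The first is nested inside the second, so Lutra shares a more recent common ancestor with Avena.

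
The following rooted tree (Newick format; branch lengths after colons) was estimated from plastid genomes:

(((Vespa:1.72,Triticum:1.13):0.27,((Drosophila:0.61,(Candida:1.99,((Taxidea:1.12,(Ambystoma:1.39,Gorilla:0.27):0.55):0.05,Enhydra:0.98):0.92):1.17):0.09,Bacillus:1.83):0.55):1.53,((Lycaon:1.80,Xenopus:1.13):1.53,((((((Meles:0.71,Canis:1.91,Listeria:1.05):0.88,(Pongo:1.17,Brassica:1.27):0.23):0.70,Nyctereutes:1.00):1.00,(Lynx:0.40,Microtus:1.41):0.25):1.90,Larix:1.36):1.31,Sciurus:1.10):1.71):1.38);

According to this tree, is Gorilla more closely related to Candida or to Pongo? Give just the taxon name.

The MRCA of Gorilla and Candida subtends (Candida,((Taxidea,(Ambystoma,Gorilla)),Enhydra)) (5 taxa).
The MRCA of Gorilla and Pongo is the root, subtending the entire tree (21 taxa).
The first is nested inside the second, so Gorilla shares a more recent common ancestor with Candida.

Candida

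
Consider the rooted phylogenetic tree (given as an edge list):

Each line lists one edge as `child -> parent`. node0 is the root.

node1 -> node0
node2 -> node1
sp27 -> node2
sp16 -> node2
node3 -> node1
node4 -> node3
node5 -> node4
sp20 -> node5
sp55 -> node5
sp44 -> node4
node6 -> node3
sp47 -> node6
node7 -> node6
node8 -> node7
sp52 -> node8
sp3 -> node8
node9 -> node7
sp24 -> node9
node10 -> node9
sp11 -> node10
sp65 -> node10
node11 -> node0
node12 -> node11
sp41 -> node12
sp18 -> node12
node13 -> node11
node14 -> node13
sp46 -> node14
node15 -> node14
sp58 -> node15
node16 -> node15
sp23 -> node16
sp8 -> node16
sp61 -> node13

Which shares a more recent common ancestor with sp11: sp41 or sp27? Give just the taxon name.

The MRCA of sp11 and sp27 subtends ((sp27,sp16),(((sp20,sp55),sp44),(sp47,((sp52,sp3),(sp24,(sp11,sp65)))))) (11 taxa).
The MRCA of sp11 and sp41 is the root, subtending the entire tree (18 taxa).
The first is nested inside the second, so sp11 shares a more recent common ancestor with sp27.

sp27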